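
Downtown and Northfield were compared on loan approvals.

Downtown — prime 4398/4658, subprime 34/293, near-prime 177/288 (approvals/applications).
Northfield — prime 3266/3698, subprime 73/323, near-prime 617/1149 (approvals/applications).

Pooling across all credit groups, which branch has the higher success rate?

Downtown

Prime: Downtown 4398/4658 = 94.4%, Northfield 3266/3698 = 88.3% → Downtown
Subprime: Downtown 34/293 = 11.6%, Northfield 73/323 = 22.6% → Northfield
Near-prime: Downtown 177/288 = 61.5%, Northfield 617/1149 = 53.7% → Downtown
Overall: Downtown 4609/5239 = 88.0%, Northfield 3956/5170 = 76.5% → Downtown
(Neither sweeps every credit group, but Downtown has the higher pooled rate.)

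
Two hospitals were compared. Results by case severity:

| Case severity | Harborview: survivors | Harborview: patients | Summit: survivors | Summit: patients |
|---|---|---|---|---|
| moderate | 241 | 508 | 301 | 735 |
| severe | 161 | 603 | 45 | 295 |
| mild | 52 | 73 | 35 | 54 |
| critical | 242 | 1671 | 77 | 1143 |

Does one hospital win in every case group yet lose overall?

No

Moderate: Harborview 241/508 = 47.4%, Summit 301/735 = 41.0% → Harborview
Severe: Harborview 161/603 = 26.7%, Summit 45/295 = 15.3% → Harborview
Mild: Harborview 52/73 = 71.2%, Summit 35/54 = 64.8% → Harborview
Critical: Harborview 242/1671 = 14.5%, Summit 77/1143 = 6.7% → Harborview
Overall: Harborview 696/2855 = 24.4%, Summit 458/2227 = 20.6% → Harborview
Harborview wins overall and in every case group — no reversal.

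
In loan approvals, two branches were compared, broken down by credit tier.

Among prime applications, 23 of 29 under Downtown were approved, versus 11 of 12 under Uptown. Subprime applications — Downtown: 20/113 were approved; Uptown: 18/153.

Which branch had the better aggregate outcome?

Prime: Downtown 23/29 = 79.3%, Uptown 11/12 = 91.7% → Uptown
Subprime: Downtown 20/113 = 17.7%, Uptown 18/153 = 11.8% → Downtown
Overall: Downtown 43/142 = 30.3%, Uptown 29/165 = 17.6% → Downtown
(Neither sweeps every credit group, but Downtown has the higher pooled rate.)

Downtown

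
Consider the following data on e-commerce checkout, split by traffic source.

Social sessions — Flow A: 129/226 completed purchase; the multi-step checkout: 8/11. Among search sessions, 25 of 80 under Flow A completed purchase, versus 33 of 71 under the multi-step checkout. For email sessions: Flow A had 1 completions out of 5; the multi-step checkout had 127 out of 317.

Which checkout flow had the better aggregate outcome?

Social: Flow A 129/226 = 57.1%, the multi-step checkout 8/11 = 72.7% → the multi-step checkout
Search: Flow A 25/80 = 31.2%, the multi-step checkout 33/71 = 46.5% → the multi-step checkout
Email: Flow A 1/5 = 20.0%, the multi-step checkout 127/317 = 40.1% → the multi-step checkout
Overall: Flow A 155/311 = 49.8%, the multi-step checkout 168/399 = 42.1% → Flow A
(The multi-step checkout wins every traffic group but Flow A wins overall — the multi-step checkout's sessions skew toward the low-rate email group.)

Flow A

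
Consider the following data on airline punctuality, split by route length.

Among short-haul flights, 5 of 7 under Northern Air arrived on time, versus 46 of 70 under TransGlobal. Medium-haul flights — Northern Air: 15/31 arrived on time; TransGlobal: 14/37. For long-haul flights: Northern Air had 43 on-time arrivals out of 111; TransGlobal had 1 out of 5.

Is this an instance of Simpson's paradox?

Short-haul: Northern Air 5/7 = 71.4%, TransGlobal 46/70 = 65.7% → Northern Air
Medium-haul: Northern Air 15/31 = 48.4%, TransGlobal 14/37 = 37.8% → Northern Air
Long-haul: Northern Air 43/111 = 38.7%, TransGlobal 1/5 = 20.0% → Northern Air
Overall: Northern Air 63/149 = 42.3%, TransGlobal 61/112 = 54.5% → TransGlobal
Northern Air wins each route group but TransGlobal wins overall — the comparison reverses. Northern Air's flights skew toward long-haul, which has a lower base rate.

Yes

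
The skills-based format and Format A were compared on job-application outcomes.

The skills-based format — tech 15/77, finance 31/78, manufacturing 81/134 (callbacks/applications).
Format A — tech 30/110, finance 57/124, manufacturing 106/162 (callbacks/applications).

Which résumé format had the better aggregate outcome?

Tech: the skills-based format 15/77 = 19.5%, Format A 30/110 = 27.3% → Format A
Finance: the skills-based format 31/78 = 39.7%, Format A 57/124 = 46.0% → Format A
Manufacturing: the skills-based format 81/134 = 60.4%, Format A 106/162 = 65.4% → Format A
Overall: the skills-based format 127/289 = 43.9%, Format A 193/396 = 48.7% → Format A

Format A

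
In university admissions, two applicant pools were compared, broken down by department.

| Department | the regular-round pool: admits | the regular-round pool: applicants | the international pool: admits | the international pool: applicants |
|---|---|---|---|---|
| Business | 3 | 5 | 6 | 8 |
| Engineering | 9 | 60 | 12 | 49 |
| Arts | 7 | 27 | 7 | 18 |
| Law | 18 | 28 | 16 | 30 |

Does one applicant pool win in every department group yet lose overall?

No

Business: the regular-round pool 3/5 = 60.0%, the international pool 6/8 = 75.0% → the international pool
Engineering: the regular-round pool 9/60 = 15.0%, the international pool 12/49 = 24.5% → the international pool
Arts: the regular-round pool 7/27 = 25.9%, the international pool 7/18 = 38.9% → the international pool
Law: the regular-round pool 18/28 = 64.3%, the international pool 16/30 = 53.3% → the regular-round pool
Overall: the regular-round pool 37/120 = 30.8%, the international pool 41/105 = 39.0% → the international pool
Neither sweeps: the regular-round pool wins 1 of 4 groups, the international pool wins 3. The international pool wins overall but not every group — no Simpson reversal.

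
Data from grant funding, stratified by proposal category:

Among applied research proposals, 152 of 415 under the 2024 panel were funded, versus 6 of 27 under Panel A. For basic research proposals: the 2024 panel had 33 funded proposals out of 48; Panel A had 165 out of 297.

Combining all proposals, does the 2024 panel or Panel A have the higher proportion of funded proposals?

Applied research: the 2024 panel 152/415 = 36.6%, Panel A 6/27 = 22.2% → the 2024 panel
Basic research: the 2024 panel 33/48 = 68.8%, Panel A 165/297 = 55.6% → the 2024 panel
Overall: the 2024 panel 185/463 = 40.0%, Panel A 171/324 = 52.8% → Panel A
(The 2024 panel wins every proposal group but Panel A wins overall — the 2024 panel's proposals skew toward the low-rate applied research group.)

Panel A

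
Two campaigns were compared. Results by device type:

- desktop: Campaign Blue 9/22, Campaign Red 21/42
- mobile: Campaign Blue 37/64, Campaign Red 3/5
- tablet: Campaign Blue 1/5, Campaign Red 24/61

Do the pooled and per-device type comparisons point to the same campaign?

No

Desktop: Campaign Blue 9/22 = 40.9%, Campaign Red 21/42 = 50.0% → Campaign Red
Mobile: Campaign Blue 37/64 = 57.8%, Campaign Red 3/5 = 60.0% → Campaign Red
Tablet: Campaign Blue 1/5 = 20.0%, Campaign Red 24/61 = 39.3% → Campaign Red
Overall: Campaign Blue 47/91 = 51.6%, Campaign Red 48/108 = 44.4% → Campaign Blue
Campaign Red wins each device group but Campaign Blue wins overall — the comparison reverses. Campaign Red's impressions skew toward tablet, which has a lower base rate.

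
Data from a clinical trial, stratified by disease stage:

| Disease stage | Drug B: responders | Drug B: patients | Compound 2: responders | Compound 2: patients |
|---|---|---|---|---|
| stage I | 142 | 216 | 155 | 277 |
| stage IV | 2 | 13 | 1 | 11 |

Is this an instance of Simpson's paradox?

Stage I: Drug B 142/216 = 65.7%, Compound 2 155/277 = 56.0% → Drug B
Stage IV: Drug B 2/13 = 15.4%, Compound 2 1/11 = 9.1% → Drug B
Overall: Drug B 144/229 = 62.9%, Compound 2 156/288 = 54.2% → Drug B
Drug B wins overall and in every disease group — no reversal.

No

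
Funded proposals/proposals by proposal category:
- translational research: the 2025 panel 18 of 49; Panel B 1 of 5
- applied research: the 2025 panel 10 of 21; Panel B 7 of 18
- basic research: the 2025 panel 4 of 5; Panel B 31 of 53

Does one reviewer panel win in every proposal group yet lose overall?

Yes

Translational research: the 2025 panel 18/49 = 36.7%, Panel B 1/5 = 20.0% → the 2025 panel
Applied research: the 2025 panel 10/21 = 47.6%, Panel B 7/18 = 38.9% → the 2025 panel
Basic research: the 2025 panel 4/5 = 80.0%, Panel B 31/53 = 58.5% → the 2025 panel
Overall: the 2025 panel 32/75 = 42.7%, Panel B 39/76 = 51.3% → Panel B
The 2025 panel wins each proposal group but Panel B wins overall — the comparison reverses. The 2025 panel's proposals skew toward translational research, which has a lower base rate.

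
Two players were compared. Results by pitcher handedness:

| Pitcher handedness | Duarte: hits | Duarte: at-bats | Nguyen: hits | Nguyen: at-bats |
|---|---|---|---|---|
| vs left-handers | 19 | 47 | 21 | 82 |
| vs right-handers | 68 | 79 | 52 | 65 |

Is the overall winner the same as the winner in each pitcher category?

Vs left-handers: Duarte 19/47 = 40.4%, Nguyen 21/82 = 25.6% → Duarte
Vs right-handers: Duarte 68/79 = 86.1%, Nguyen 52/65 = 80.0% → Duarte
Overall: Duarte 87/126 = 69.0%, Nguyen 73/147 = 49.7% → Duarte
Duarte wins overall and in every pitcher group — no reversal.

Yes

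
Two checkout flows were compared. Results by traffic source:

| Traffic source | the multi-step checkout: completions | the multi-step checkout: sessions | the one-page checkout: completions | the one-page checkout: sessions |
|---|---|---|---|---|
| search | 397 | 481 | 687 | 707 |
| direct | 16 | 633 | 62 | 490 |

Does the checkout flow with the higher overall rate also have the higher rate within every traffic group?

Yes

Search: the multi-step checkout 397/481 = 82.5%, the one-page checkout 687/707 = 97.2% → the one-page checkout
Direct: the multi-step checkout 16/633 = 2.5%, the one-page checkout 62/490 = 12.7% → the one-page checkout
Overall: the multi-step checkout 413/1114 = 37.1%, the one-page checkout 749/1197 = 62.6% → the one-page checkout
The one-page checkout wins overall and in every traffic group — no reversal.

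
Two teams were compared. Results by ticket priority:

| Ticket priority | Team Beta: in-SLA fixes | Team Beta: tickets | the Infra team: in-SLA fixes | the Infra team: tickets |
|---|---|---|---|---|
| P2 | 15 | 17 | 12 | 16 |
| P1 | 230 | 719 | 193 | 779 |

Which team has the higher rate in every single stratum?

Team Beta

P2: Team Beta 15/17 = 88.2%, the Infra team 12/16 = 75.0% → Team Beta
P1: Team Beta 230/719 = 32.0%, the Infra team 193/779 = 24.8% → Team Beta
Team Beta has the higher rate in both groups.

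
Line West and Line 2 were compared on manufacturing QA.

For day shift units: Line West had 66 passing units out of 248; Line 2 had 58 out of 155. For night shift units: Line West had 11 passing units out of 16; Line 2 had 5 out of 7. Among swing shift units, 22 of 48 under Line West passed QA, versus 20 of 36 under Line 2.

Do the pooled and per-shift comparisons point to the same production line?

Day shift: Line West 66/248 = 26.6%, Line 2 58/155 = 37.4% → Line 2
Night shift: Line West 11/16 = 68.8%, Line 2 5/7 = 71.4% → Line 2
Swing shift: Line West 22/48 = 45.8%, Line 2 20/36 = 55.6% → Line 2
Overall: Line West 99/312 = 31.7%, Line 2 83/198 = 41.9% → Line 2
Line 2 wins overall and in every shift group — no reversal.

Yes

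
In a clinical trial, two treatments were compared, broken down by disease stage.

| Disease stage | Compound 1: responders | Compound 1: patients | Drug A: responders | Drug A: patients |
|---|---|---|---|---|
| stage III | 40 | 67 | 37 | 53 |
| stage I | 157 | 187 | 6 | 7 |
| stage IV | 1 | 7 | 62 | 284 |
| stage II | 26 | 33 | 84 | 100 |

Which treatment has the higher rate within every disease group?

Drug A

Stage III: Compound 1 40/67 = 59.7%, Drug A 37/53 = 69.8% → Drug A
Stage I: Compound 1 157/187 = 84.0%, Drug A 6/7 = 85.7% → Drug A
Stage IV: Compound 1 1/7 = 14.3%, Drug A 62/284 = 21.8% → Drug A
Stage II: Compound 1 26/33 = 78.8%, Drug A 84/100 = 84.0% → Drug A
Drug A has the higher rate in all 4 groups.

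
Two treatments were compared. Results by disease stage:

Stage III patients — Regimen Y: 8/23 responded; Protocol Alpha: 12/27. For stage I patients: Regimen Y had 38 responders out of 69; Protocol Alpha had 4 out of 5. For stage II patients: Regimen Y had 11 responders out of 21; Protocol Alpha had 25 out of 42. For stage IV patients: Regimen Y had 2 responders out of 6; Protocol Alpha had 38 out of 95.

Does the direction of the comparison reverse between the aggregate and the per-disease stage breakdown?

Stage III: Regimen Y 8/23 = 34.8%, Protocol Alpha 12/27 = 44.4% → Protocol Alpha
Stage I: Regimen Y 38/69 = 55.1%, Protocol Alpha 4/5 = 80.0% → Protocol Alpha
Stage II: Regimen Y 11/21 = 52.4%, Protocol Alpha 25/42 = 59.5% → Protocol Alpha
Stage IV: Regimen Y 2/6 = 33.3%, Protocol Alpha 38/95 = 40.0% → Protocol Alpha
Overall: Regimen Y 59/119 = 49.6%, Protocol Alpha 79/169 = 46.7% → Regimen Y
Protocol Alpha wins each disease group but Regimen Y wins overall — the comparison reverses. Protocol Alpha's patients skew toward stage IV, which has a lower base rate.

Yes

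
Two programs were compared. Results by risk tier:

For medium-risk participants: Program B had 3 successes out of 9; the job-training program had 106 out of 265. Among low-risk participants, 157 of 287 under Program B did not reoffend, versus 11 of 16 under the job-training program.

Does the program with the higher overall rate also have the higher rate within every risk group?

No

Medium-risk: Program B 3/9 = 33.3%, the job-training program 106/265 = 40.0% → the job-training program
Low-risk: Program B 157/287 = 54.7%, the job-training program 11/16 = 68.8% → the job-training program
Overall: Program B 160/296 = 54.1%, the job-training program 117/281 = 41.6% → Program B
The job-training program wins each risk group but Program B wins overall — the comparison reverses. The job-training program's participants skew toward medium-risk, which has a lower base rate.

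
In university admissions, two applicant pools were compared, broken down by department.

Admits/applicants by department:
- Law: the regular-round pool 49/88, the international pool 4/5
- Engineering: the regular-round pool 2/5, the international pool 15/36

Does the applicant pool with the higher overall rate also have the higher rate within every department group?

No

Law: the regular-round pool 49/88 = 55.7%, the international pool 4/5 = 80.0% → the international pool
Engineering: the regular-round pool 2/5 = 40.0%, the international pool 15/36 = 41.7% → the international pool
Overall: the regular-round pool 51/93 = 54.8%, the international pool 19/41 = 46.3% → the regular-round pool
The international pool wins each department group but the regular-round pool wins overall — the comparison reverses. The international pool's applicants skew toward Engineering, which has a lower base rate.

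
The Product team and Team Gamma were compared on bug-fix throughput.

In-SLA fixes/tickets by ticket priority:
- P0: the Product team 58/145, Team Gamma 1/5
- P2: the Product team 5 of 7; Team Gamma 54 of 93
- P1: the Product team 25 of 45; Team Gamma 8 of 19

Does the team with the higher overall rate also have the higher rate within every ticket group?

No

P0: the Product team 58/145 = 40.0%, Team Gamma 1/5 = 20.0% → the Product team
P2: the Product team 5/7 = 71.4%, Team Gamma 54/93 = 58.1% → the Product team
P1: the Product team 25/45 = 55.6%, Team Gamma 8/19 = 42.1% → the Product team
Overall: the Product team 88/197 = 44.7%, Team Gamma 63/117 = 53.8% → Team Gamma
The Product team wins each ticket group but Team Gamma wins overall — the comparison reverses. The Product team's tickets skew toward P0, which has a lower base rate.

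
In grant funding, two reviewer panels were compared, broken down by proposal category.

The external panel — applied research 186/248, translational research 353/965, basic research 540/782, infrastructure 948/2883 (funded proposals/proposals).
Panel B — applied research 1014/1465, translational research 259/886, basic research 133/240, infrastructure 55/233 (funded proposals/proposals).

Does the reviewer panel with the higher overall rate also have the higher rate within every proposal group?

No

Applied research: the external panel 186/248 = 75.0%, Panel B 1014/1465 = 69.2% → the external panel
Translational research: the external panel 353/965 = 36.6%, Panel B 259/886 = 29.2% → the external panel
Basic research: the external panel 540/782 = 69.1%, Panel B 133/240 = 55.4% → the external panel
Infrastructure: the external panel 948/2883 = 32.9%, Panel B 55/233 = 23.6% → the external panel
Overall: the external panel 2027/4878 = 41.6%, Panel B 1461/2824 = 51.7% → Panel B
The external panel wins each proposal group but Panel B wins overall — the comparison reverses. The external panel's proposals skew toward infrastructure, which has a lower base rate.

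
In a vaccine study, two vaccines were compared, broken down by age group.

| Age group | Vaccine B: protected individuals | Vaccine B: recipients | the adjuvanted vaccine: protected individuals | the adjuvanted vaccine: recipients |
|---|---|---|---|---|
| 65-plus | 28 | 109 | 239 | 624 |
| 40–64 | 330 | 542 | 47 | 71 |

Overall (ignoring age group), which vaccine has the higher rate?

Vaccine B

65-plus: Vaccine B 28/109 = 25.7%, the adjuvanted vaccine 239/624 = 38.3% → the adjuvanted vaccine
40–64: Vaccine B 330/542 = 60.9%, the adjuvanted vaccine 47/71 = 66.2% → the adjuvanted vaccine
Overall: Vaccine B 358/651 = 55.0%, the adjuvanted vaccine 286/695 = 41.2% → Vaccine B
(The adjuvanted vaccine wins every age group but Vaccine B wins overall — the adjuvanted vaccine's recipients skew toward the low-rate 65-plus group.)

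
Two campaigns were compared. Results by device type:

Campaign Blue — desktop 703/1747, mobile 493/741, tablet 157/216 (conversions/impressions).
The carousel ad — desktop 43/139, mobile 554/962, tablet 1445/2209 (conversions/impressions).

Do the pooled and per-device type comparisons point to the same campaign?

Desktop: Campaign Blue 703/1747 = 40.2%, the carousel ad 43/139 = 30.9% → Campaign Blue
Mobile: Campaign Blue 493/741 = 66.5%, the carousel ad 554/962 = 57.6% → Campaign Blue
Tablet: Campaign Blue 157/216 = 72.7%, the carousel ad 1445/2209 = 65.4% → Campaign Blue
Overall: Campaign Blue 1353/2704 = 50.0%, the carousel ad 2042/3310 = 61.7% → the carousel ad
Campaign Blue wins each device group but the carousel ad wins overall — the comparison reverses. Campaign Blue's impressions skew toward desktop, which has a lower base rate.

No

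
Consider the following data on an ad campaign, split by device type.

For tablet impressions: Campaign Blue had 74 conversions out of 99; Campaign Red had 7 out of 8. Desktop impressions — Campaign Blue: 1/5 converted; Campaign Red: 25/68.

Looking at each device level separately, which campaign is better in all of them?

Tablet: Campaign Blue 74/99 = 74.7%, Campaign Red 7/8 = 87.5% → Campaign Red
Desktop: Campaign Blue 1/5 = 20.0%, Campaign Red 25/68 = 36.8% → Campaign Red
Campaign Red has the higher rate in both groups.

Campaign Red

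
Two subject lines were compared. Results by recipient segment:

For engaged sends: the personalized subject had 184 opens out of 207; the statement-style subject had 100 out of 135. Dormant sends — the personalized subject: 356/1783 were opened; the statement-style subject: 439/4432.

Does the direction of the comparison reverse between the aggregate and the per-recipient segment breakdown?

No

Engaged: the personalized subject 184/207 = 88.9%, the statement-style subject 100/135 = 74.1% → the personalized subject
Dormant: the personalized subject 356/1783 = 20.0%, the statement-style subject 439/4432 = 9.9% → the personalized subject
Overall: the personalized subject 540/1990 = 27.1%, the statement-style subject 539/4567 = 11.8% → the personalized subject
The personalized subject wins overall and in every recipient group — no reversal.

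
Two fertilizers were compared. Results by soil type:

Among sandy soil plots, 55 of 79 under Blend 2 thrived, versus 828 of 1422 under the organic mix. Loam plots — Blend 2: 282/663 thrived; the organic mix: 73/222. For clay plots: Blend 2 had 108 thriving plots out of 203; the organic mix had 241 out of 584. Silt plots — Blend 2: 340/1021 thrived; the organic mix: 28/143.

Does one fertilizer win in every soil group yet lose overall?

Sandy soil: Blend 2 55/79 = 69.6%, the organic mix 828/1422 = 58.2% → Blend 2
Loam: Blend 2 282/663 = 42.5%, the organic mix 73/222 = 32.9% → Blend 2
Clay: Blend 2 108/203 = 53.2%, the organic mix 241/584 = 41.3% → Blend 2
Silt: Blend 2 340/1021 = 33.3%, the organic mix 28/143 = 19.6% → Blend 2
Overall: Blend 2 785/1966 = 39.9%, the organic mix 1170/2371 = 49.3% → the organic mix
Blend 2 wins each soil group but the organic mix wins overall — the comparison reverses. Blend 2's plots skew toward silt, which has a lower base rate.

Yes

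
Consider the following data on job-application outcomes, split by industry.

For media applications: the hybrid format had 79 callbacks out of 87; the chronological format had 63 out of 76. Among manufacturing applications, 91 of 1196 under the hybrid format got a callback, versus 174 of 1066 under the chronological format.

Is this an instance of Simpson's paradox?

Media: the hybrid format 79/87 = 90.8%, the chronological format 63/76 = 82.9% → the hybrid format
Manufacturing: the hybrid format 91/1196 = 7.6%, the chronological format 174/1066 = 16.3% → the chronological format
Overall: the hybrid format 170/1283 = 13.3%, the chronological format 237/1142 = 20.8% → the chronological format
Neither sweeps: the hybrid format wins 1 of 2 groups, the chronological format wins 1. The chronological format wins overall but not every group — no Simpson reversal.

No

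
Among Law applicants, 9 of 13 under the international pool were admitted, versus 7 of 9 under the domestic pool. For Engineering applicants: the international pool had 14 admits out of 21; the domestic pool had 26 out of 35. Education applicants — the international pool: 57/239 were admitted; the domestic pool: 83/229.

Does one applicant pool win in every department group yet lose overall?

Law: the international pool 9/13 = 69.2%, the domestic pool 7/9 = 77.8% → the domestic pool
Engineering: the international pool 14/21 = 66.7%, the domestic pool 26/35 = 74.3% → the domestic pool
Education: the international pool 57/239 = 23.8%, the domestic pool 83/229 = 36.2% → the domestic pool
Overall: the international pool 80/273 = 29.3%, the domestic pool 116/273 = 42.5% → the domestic pool
The domestic pool wins overall and in every department group — no reversal.

No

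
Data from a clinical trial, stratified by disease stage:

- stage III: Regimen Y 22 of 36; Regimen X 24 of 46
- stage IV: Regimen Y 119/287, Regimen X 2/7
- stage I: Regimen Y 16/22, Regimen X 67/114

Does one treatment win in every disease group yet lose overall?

Stage III: Regimen Y 22/36 = 61.1%, Regimen X 24/46 = 52.2% → Regimen Y
Stage IV: Regimen Y 119/287 = 41.5%, Regimen X 2/7 = 28.6% → Regimen Y
Stage I: Regimen Y 16/22 = 72.7%, Regimen X 67/114 = 58.8% → Regimen Y
Overall: Regimen Y 157/345 = 45.5%, Regimen X 93/167 = 55.7% → Regimen X
Regimen Y wins each disease group but Regimen X wins overall — the comparison reverses. Regimen Y's patients skew toward stage IV, which has a lower base rate.

Yes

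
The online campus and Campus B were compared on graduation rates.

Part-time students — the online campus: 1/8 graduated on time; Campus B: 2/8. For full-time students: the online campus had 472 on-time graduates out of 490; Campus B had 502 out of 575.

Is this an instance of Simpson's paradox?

Part-time: the online campus 1/8 = 12.5%, Campus B 2/8 = 25.0% → Campus B
Full-time: the online campus 472/490 = 96.3%, Campus B 502/575 = 87.3% → the online campus
Overall: the online campus 473/498 = 95.0%, Campus B 504/583 = 86.4% → the online campus
Neither sweeps: the online campus wins 1 of 2 groups, Campus B wins 1. The online campus wins overall but not every group — no Simpson reversal.

No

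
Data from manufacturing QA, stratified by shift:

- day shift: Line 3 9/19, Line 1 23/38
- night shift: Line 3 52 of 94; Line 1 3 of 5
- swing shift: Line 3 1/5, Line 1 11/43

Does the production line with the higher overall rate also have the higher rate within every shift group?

No

Day shift: Line 3 9/19 = 47.4%, Line 1 23/38 = 60.5% → Line 1
Night shift: Line 3 52/94 = 55.3%, Line 1 3/5 = 60.0% → Line 1
Swing shift: Line 3 1/5 = 20.0%, Line 1 11/43 = 25.6% → Line 1
Overall: Line 3 62/118 = 52.5%, Line 1 37/86 = 43.0% → Line 3
Line 1 wins each shift group but Line 3 wins overall — the comparison reverses. Line 1's units skew toward swing shift, which has a lower base rate.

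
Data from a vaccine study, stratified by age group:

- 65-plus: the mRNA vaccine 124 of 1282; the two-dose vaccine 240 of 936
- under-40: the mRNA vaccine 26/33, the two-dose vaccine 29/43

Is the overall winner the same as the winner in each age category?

65-plus: the mRNA vaccine 124/1282 = 9.7%, the two-dose vaccine 240/936 = 25.6% → the two-dose vaccine
Under-40: the mRNA vaccine 26/33 = 78.8%, the two-dose vaccine 29/43 = 67.4% → the mRNA vaccine
Overall: the mRNA vaccine 150/1315 = 11.4%, the two-dose vaccine 269/979 = 27.5% → the two-dose vaccine
Neither sweeps: the mRNA vaccine wins 1 of 2 groups, the two-dose vaccine wins 1. The two-dose vaccine wins overall but not every group — no Simpson reversal.

No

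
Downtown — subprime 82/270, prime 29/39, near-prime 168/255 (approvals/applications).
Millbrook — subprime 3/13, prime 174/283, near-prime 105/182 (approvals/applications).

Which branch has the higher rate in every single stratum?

Downtown

Subprime: Downtown 82/270 = 30.4%, Millbrook 3/13 = 23.1% → Downtown
Prime: Downtown 29/39 = 74.4%, Millbrook 174/283 = 61.5% → Downtown
Near-prime: Downtown 168/255 = 65.9%, Millbrook 105/182 = 57.7% → Downtown
Downtown has the higher rate in all 3 groups.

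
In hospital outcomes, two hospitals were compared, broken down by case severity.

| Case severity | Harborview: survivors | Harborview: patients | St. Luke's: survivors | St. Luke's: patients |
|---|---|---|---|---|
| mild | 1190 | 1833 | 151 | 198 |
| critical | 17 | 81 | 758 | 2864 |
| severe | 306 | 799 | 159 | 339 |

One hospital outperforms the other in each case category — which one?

St. Luke's

Mild: Harborview 1190/1833 = 64.9%, St. Luke's 151/198 = 76.3% → St. Luke's
Critical: Harborview 17/81 = 21.0%, St. Luke's 758/2864 = 26.5% → St. Luke's
Severe: Harborview 306/799 = 38.3%, St. Luke's 159/339 = 46.9% → St. Luke's
St. Luke's has the higher rate in all 3 groups.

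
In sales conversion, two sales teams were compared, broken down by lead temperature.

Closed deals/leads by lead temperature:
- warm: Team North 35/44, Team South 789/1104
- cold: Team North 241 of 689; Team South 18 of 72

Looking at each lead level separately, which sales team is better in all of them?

Team North

Warm: Team North 35/44 = 79.5%, Team South 789/1104 = 71.5% → Team North
Cold: Team North 241/689 = 35.0%, Team South 18/72 = 25.0% → Team North
Team North has the higher rate in both groups.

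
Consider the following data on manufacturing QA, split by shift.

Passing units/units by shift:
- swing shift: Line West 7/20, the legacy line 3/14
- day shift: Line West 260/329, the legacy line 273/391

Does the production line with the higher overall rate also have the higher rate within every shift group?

Yes

Swing shift: Line West 7/20 = 35.0%, the legacy line 3/14 = 21.4% → Line West
Day shift: Line West 260/329 = 79.0%, the legacy line 273/391 = 69.8% → Line West
Overall: Line West 267/349 = 76.5%, the legacy line 276/405 = 68.1% → Line West
Line West wins overall and in every shift group — no reversal.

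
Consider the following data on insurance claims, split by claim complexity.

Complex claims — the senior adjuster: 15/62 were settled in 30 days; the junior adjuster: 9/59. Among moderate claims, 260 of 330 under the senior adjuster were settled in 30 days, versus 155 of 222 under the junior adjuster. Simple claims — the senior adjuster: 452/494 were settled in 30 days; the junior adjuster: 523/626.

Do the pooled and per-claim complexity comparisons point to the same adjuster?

Complex: the senior adjuster 15/62 = 24.2%, the junior adjuster 9/59 = 15.3% → the senior adjuster
Moderate: the senior adjuster 260/330 = 78.8%, the junior adjuster 155/222 = 69.8% → the senior adjuster
Simple: the senior adjuster 452/494 = 91.5%, the junior adjuster 523/626 = 83.5% → the senior adjuster
Overall: the senior adjuster 727/886 = 82.1%, the junior adjuster 687/907 = 75.7% → the senior adjuster
The senior adjuster wins overall and in every claim group — no reversal.

Yes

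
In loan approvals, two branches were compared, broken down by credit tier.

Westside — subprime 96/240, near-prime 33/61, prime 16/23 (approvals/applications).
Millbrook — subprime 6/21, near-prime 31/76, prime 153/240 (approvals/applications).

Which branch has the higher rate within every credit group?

Westside

Subprime: Westside 96/240 = 40.0%, Millbrook 6/21 = 28.6% → Westside
Near-prime: Westside 33/61 = 54.1%, Millbrook 31/76 = 40.8% → Westside
Prime: Westside 16/23 = 69.6%, Millbrook 153/240 = 63.8% → Westside
Westside has the higher rate in all 3 groups.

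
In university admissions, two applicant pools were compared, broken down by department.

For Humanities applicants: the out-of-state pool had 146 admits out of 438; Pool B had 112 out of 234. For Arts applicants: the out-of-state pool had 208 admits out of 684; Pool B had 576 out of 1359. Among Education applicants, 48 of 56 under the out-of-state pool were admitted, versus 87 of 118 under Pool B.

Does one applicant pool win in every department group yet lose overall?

Humanities: the out-of-state pool 146/438 = 33.3%, Pool B 112/234 = 47.9% → Pool B
Arts: the out-of-state pool 208/684 = 30.4%, Pool B 576/1359 = 42.4% → Pool B
Education: the out-of-state pool 48/56 = 85.7%, Pool B 87/118 = 73.7% → the out-of-state pool
Overall: the out-of-state pool 402/1178 = 34.1%, Pool B 775/1711 = 45.3% → Pool B
Neither sweeps: the out-of-state pool wins 1 of 3 groups, Pool B wins 2. Pool B wins overall but not every group — no Simpson reversal.

No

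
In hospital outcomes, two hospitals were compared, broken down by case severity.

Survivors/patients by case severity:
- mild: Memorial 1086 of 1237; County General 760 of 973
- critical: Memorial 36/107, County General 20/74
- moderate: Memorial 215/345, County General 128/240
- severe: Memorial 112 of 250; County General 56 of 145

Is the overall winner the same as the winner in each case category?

Mild: Memorial 1086/1237 = 87.8%, County General 760/973 = 78.1% → Memorial
Critical: Memorial 36/107 = 33.6%, County General 20/74 = 27.0% → Memorial
Moderate: Memorial 215/345 = 62.3%, County General 128/240 = 53.3% → Memorial
Severe: Memorial 112/250 = 44.8%, County General 56/145 = 38.6% → Memorial
Overall: Memorial 1449/1939 = 74.7%, County General 964/1432 = 67.3% → Memorial
Memorial wins overall and in every case group — no reversal.

Yes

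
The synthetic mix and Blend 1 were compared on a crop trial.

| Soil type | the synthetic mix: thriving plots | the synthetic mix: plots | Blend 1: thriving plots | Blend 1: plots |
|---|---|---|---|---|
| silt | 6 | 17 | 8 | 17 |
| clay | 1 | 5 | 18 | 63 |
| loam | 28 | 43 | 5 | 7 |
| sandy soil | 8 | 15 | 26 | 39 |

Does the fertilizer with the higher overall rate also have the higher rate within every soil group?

No

Silt: the synthetic mix 6/17 = 35.3%, Blend 1 8/17 = 47.1% → Blend 1
Clay: the synthetic mix 1/5 = 20.0%, Blend 1 18/63 = 28.6% → Blend 1
Loam: the synthetic mix 28/43 = 65.1%, Blend 1 5/7 = 71.4% → Blend 1
Sandy soil: the synthetic mix 8/15 = 53.3%, Blend 1 26/39 = 66.7% → Blend 1
Overall: the synthetic mix 43/80 = 53.8%, Blend 1 57/126 = 45.2% → the synthetic mix
Blend 1 wins each soil group but the synthetic mix wins overall — the comparison reverses. Blend 1's plots skew toward clay, which has a lower base rate.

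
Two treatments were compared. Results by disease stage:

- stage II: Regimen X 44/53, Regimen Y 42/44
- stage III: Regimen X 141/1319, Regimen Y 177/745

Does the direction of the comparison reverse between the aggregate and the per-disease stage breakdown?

Stage II: Regimen X 44/53 = 83.0%, Regimen Y 42/44 = 95.5% → Regimen Y
Stage III: Regimen X 141/1319 = 10.7%, Regimen Y 177/745 = 23.8% → Regimen Y
Overall: Regimen X 185/1372 = 13.5%, Regimen Y 219/789 = 27.8% → Regimen Y
Regimen Y wins overall and in every disease group — no reversal.

No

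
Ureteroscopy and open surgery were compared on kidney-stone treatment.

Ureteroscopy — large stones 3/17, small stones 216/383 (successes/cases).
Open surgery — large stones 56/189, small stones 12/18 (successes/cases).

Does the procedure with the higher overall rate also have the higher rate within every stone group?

No

Large stones: ureteroscopy 3/17 = 17.6%, open surgery 56/189 = 29.6% → open surgery
Small stones: ureteroscopy 216/383 = 56.4%, open surgery 12/18 = 66.7% → open surgery
Overall: ureteroscopy 219/400 = 54.8%, open surgery 68/207 = 32.9% → ureteroscopy
Open surgery wins each stone group but ureteroscopy wins overall — the comparison reverses. Open surgery's cases skew toward large stones, which has a lower base rate.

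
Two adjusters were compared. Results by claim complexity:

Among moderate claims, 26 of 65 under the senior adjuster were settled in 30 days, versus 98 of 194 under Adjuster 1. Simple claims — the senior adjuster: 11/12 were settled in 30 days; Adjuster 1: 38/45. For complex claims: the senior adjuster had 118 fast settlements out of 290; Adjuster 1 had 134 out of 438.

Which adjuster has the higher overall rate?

the senior adjuster

Moderate: the senior adjuster 26/65 = 40.0%, Adjuster 1 98/194 = 50.5% → Adjuster 1
Simple: the senior adjuster 11/12 = 91.7%, Adjuster 1 38/45 = 84.4% → the senior adjuster
Complex: the senior adjuster 118/290 = 40.7%, Adjuster 1 134/438 = 30.6% → the senior adjuster
Overall: the senior adjuster 155/367 = 42.2%, Adjuster 1 270/677 = 39.9% → the senior adjuster
(Neither sweeps every claim group, but the senior adjuster has the higher pooled rate.)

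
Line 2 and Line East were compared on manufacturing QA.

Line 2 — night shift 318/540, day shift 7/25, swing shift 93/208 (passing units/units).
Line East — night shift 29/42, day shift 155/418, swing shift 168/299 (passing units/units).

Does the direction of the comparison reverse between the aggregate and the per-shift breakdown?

Night shift: Line 2 318/540 = 58.9%, Line East 29/42 = 69.0% → Line East
Day shift: Line 2 7/25 = 28.0%, Line East 155/418 = 37.1% → Line East
Swing shift: Line 2 93/208 = 44.7%, Line East 168/299 = 56.2% → Line East
Overall: Line 2 418/773 = 54.1%, Line East 352/759 = 46.4% → Line 2
Line East wins each shift group but Line 2 wins overall — the comparison reverses. Line East's units skew toward day shift, which has a lower base rate.

Yes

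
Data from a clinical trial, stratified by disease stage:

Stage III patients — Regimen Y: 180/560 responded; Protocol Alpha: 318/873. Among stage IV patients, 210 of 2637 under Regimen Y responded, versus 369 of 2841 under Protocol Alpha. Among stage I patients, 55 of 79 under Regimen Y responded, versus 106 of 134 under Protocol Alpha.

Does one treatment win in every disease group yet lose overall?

Stage III: Regimen Y 180/560 = 32.1%, Protocol Alpha 318/873 = 36.4% → Protocol Alpha
Stage IV: Regimen Y 210/2637 = 8.0%, Protocol Alpha 369/2841 = 13.0% → Protocol Alpha
Stage I: Regimen Y 55/79 = 69.6%, Protocol Alpha 106/134 = 79.1% → Protocol Alpha
Overall: Regimen Y 445/3276 = 13.6%, Protocol Alpha 793/3848 = 20.6% → Protocol Alpha
Protocol Alpha wins overall and in every disease group — no reversal.

No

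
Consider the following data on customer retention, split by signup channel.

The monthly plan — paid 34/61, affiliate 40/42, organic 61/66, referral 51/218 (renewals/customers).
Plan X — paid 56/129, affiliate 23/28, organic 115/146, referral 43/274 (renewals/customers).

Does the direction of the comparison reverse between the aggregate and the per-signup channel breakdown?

No

Paid: the monthly plan 34/61 = 55.7%, Plan X 56/129 = 43.4% → the monthly plan
Affiliate: the monthly plan 40/42 = 95.2%, Plan X 23/28 = 82.1% → the monthly plan
Organic: the monthly plan 61/66 = 92.4%, Plan X 115/146 = 78.8% → the monthly plan
Referral: the monthly plan 51/218 = 23.4%, Plan X 43/274 = 15.7% → the monthly plan
Overall: the monthly plan 186/387 = 48.1%, Plan X 237/577 = 41.1% → the monthly plan
The monthly plan wins overall and in every signup group — no reversal.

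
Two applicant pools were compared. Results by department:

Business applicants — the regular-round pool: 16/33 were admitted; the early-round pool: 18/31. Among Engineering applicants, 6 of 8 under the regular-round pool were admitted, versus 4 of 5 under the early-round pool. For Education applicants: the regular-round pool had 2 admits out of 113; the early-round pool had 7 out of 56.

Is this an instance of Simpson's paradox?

No

Business: the regular-round pool 16/33 = 48.5%, the early-round pool 18/31 = 58.1% → the early-round pool
Engineering: the regular-round pool 6/8 = 75.0%, the early-round pool 4/5 = 80.0% → the early-round pool
Education: the regular-round pool 2/113 = 1.8%, the early-round pool 7/56 = 12.5% → the early-round pool
Overall: the regular-round pool 24/154 = 15.6%, the early-round pool 29/92 = 31.5% → the early-round pool
The early-round pool wins overall and in every department group — no reversal.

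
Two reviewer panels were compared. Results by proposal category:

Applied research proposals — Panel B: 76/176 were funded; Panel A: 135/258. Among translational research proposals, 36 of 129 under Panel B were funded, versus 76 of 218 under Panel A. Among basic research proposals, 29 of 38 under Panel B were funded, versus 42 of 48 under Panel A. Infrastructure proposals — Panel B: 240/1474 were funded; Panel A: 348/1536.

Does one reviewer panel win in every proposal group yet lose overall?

No

Applied research: Panel B 76/176 = 43.2%, Panel A 135/258 = 52.3% → Panel A
Translational research: Panel B 36/129 = 27.9%, Panel A 76/218 = 34.9% → Panel A
Basic research: Panel B 29/38 = 76.3%, Panel A 42/48 = 87.5% → Panel A
Infrastructure: Panel B 240/1474 = 16.3%, Panel A 348/1536 = 22.7% → Panel A
Overall: Panel B 381/1817 = 21.0%, Panel A 601/2060 = 29.2% → Panel A
Panel A wins overall and in every proposal group — no reversal.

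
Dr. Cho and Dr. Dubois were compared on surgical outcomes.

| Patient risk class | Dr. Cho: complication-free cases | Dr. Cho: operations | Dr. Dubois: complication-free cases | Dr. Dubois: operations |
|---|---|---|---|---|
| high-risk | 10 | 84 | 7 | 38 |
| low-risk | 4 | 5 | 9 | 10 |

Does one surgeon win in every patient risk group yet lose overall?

High-risk: Dr. Cho 10/84 = 11.9%, Dr. Dubois 7/38 = 18.4% → Dr. Dubois
Low-risk: Dr. Cho 4/5 = 80.0%, Dr. Dubois 9/10 = 90.0% → Dr. Dubois
Overall: Dr. Cho 14/89 = 15.7%, Dr. Dubois 16/48 = 33.3% → Dr. Dubois
Dr. Dubois wins overall and in every patient risk group — no reversal.

No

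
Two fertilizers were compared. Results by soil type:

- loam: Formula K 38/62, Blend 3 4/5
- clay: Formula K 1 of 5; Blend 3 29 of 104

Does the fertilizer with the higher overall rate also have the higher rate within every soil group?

No

Loam: Formula K 38/62 = 61.3%, Blend 3 4/5 = 80.0% → Blend 3
Clay: Formula K 1/5 = 20.0%, Blend 3 29/104 = 27.9% → Blend 3
Overall: Formula K 39/67 = 58.2%, Blend 3 33/109 = 30.3% → Formula K
Blend 3 wins each soil group but Formula K wins overall — the comparison reverses. Blend 3's plots skew toward clay, which has a lower base rate.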